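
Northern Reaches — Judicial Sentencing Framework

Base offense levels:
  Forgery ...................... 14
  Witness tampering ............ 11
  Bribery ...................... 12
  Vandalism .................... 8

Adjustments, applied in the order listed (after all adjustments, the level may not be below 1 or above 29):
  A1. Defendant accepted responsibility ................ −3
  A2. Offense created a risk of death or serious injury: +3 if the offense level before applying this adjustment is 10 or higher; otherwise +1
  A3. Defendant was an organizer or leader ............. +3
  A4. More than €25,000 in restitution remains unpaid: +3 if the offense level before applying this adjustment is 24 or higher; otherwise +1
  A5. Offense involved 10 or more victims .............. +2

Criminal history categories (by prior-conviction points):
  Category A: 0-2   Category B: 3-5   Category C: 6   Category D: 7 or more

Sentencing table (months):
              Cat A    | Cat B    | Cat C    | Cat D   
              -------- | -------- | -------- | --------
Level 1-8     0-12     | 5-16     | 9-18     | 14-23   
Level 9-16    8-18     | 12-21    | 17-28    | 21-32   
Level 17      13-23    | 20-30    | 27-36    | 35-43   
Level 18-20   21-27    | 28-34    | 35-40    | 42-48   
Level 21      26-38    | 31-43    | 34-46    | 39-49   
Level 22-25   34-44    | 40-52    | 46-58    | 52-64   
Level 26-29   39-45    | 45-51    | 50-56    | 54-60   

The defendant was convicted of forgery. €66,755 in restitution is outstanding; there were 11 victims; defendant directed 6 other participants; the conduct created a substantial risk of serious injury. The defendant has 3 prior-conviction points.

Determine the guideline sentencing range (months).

40-52 months

Base offense level for forgery: 14.
A1 does not apply.
A2 applies (level before this adjustment is 14 ≥ 10, so +3): 14 + 3 = 17.
A3 applies: 17 + 3 = 20.
A4 applies (level before this adjustment is 20 < 24, so +1): 20 + 1 = 21.
A5 applies: 21 + 2 = 23.
Final offense level: 23.
Criminal history: 3 prior points → Category B (3-5).
Level 23 falls in the 22-25 band.
Grid: Level 22-25 × Category B = 40-52 months.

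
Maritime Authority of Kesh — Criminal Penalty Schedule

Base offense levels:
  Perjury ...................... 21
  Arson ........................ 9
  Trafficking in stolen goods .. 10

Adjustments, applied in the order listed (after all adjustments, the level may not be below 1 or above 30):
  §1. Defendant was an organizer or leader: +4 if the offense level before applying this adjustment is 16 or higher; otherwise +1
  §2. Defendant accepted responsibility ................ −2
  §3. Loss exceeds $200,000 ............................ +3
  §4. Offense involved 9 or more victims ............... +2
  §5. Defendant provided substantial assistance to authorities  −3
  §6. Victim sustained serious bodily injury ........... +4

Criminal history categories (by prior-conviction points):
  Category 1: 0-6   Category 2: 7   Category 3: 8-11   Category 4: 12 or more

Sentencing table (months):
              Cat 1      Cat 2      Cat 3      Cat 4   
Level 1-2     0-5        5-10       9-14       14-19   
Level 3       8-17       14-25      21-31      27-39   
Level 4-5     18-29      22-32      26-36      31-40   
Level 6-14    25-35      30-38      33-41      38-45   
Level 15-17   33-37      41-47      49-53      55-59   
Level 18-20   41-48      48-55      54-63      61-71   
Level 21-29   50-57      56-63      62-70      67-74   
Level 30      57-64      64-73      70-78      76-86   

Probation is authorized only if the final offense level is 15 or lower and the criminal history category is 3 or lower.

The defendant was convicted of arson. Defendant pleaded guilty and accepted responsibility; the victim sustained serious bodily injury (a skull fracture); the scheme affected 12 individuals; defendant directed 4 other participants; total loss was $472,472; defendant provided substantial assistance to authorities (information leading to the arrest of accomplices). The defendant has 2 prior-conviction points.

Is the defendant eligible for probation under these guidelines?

Base offense level for arson: 9.
§1 applies (level before this adjustment is 9 < 16, so +1): 9 + 1 = 10.
§2 applies: 10 − 2 = 8.
§3 applies: 8 + 3 = 11.
§4 applies: 11 + 2 = 13.
§5 applies: 13 − 3 = 10.
§6 applies: 10 + 4 = 14.
Final offense level: 14.
Criminal history: 2 prior points → Category 1 (0-6).
Level 14 falls in the 6-14 band.
Grid: Level 6-14 × Category 1 = 25-35 months.
Probation check: level 14 ≤ 15 and category 1 ≤ 3 → eligible.

Yes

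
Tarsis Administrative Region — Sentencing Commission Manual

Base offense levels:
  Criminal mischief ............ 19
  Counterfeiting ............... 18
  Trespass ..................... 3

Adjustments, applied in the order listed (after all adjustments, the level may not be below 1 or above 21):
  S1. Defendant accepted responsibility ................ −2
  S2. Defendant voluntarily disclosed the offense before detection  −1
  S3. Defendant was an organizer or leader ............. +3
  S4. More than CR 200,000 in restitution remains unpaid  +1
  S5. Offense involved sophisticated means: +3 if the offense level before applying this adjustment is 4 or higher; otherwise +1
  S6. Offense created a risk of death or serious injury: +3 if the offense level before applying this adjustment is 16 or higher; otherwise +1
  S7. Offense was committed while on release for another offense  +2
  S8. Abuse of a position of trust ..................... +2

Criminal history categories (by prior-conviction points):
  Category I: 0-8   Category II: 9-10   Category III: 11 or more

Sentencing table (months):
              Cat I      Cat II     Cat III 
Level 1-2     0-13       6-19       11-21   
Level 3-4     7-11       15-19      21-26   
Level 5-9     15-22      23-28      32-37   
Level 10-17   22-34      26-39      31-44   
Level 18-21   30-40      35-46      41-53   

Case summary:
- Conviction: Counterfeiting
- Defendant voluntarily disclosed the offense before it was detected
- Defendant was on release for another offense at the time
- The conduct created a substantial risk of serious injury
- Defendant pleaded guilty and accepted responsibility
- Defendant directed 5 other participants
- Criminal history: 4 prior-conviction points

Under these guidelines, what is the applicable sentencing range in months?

30-40 months

Base offense level for counterfeiting: 18.
S1 applies: 18 − 2 = 16.
S2 applies: 16 − 1 = 15.
S3 applies: 15 + 3 = 18.
S4 does not apply.
S5 does not apply.
S6 applies (level before this adjustment is 18 ≥ 16, so +3): 18 + 3 = 21.
S7 applies: 21 + 2 = 23.
Level 23 exceeds the maximum of 21; capped at 21.
Final offense level: 21.
Criminal history: 4 prior points → Category I (0-8).
Level 21 falls in the 18-21 band.
Grid: Level 18-21 × Category I = 30-40 months.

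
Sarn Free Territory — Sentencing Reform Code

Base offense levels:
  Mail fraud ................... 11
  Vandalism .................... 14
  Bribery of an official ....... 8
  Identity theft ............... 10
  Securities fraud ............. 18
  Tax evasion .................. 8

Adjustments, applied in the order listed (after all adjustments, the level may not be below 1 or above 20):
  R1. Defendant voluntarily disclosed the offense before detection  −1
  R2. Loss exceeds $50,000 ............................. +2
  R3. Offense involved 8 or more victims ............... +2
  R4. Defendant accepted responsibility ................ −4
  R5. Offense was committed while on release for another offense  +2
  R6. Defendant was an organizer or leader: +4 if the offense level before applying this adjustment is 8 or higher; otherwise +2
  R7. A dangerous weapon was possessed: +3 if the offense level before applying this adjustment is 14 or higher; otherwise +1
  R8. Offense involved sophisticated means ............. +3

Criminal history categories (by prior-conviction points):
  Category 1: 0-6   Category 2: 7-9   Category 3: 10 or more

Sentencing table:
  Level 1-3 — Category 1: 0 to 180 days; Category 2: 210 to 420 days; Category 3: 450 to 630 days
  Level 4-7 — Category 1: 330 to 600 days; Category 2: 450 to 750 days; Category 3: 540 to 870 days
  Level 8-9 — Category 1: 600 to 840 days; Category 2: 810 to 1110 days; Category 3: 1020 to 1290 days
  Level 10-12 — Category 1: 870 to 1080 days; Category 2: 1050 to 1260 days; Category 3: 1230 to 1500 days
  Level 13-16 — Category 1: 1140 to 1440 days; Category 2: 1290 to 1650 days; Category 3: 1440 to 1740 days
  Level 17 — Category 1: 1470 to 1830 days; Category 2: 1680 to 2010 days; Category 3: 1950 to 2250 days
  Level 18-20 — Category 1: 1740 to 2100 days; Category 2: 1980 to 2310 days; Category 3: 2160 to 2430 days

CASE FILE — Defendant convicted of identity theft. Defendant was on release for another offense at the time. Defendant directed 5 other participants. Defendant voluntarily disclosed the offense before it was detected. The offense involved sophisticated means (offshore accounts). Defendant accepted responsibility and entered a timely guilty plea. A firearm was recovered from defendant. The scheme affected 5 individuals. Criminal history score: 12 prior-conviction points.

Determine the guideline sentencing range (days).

Base offense level for identity theft: 10.
R1 applies: 10 − 1 = 9.
R3 does not apply.
R4 applies: 9 − 4 = 5.
R5 applies: 5 + 2 = 7.
R6 applies (level before this adjustment is 7 < 8, so +2): 7 + 2 = 9.
R7 applies (level before this adjustment is 9 < 14, so +1): 9 + 1 = 10.
R8 applies: 10 + 3 = 13.
Final offense level: 13.
Criminal history: 12 prior points → Category 3 (10+).
Level 13 falls in the 13-16 band.
Grid: Level 13-16 × Category 3 = 1440-1740 days.

1440-1740 days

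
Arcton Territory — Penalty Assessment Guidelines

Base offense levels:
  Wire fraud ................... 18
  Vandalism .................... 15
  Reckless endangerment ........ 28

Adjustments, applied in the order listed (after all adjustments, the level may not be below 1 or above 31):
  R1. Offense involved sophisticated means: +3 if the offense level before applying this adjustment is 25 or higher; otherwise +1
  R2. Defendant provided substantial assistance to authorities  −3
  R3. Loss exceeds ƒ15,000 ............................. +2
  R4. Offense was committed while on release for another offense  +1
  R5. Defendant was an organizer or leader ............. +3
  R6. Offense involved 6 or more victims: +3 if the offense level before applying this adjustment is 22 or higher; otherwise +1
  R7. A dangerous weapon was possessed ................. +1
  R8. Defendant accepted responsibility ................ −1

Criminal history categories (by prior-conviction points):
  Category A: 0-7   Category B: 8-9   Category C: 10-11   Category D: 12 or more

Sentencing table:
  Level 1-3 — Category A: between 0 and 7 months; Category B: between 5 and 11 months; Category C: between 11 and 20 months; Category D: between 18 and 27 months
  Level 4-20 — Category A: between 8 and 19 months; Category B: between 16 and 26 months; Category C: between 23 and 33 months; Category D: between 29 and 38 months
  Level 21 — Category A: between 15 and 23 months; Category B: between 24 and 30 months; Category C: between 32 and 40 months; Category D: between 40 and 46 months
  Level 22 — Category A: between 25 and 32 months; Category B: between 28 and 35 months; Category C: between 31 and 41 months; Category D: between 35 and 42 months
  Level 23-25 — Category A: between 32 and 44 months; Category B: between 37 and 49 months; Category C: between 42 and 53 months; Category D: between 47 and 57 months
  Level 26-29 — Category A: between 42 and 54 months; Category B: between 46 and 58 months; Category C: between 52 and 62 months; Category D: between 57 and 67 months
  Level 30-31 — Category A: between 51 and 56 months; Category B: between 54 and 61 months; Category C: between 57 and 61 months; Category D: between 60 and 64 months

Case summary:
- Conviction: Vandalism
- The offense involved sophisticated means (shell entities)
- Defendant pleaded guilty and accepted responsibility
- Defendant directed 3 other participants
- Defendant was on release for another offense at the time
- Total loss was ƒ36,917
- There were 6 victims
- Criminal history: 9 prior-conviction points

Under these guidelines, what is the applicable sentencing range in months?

Base offense level for vandalism: 15.
R1 applies (level before this adjustment is 15 < 25, so +1): 15 + 1 = 16.
R2 does not apply.
R3 applies: 16 + 2 = 18.
R4 applies: 18 + 1 = 19.
R5 applies: 19 + 3 = 22.
R6 applies (level before this adjustment is 22 ≥ 22, so +3): 22 + 3 = 25.
R7 does not apply.
R8 applies: 25 − 1 = 24.
Final offense level: 24.
Criminal history: 9 prior points → Category B (8-9).
Level 24 falls in the 23-25 band.
Grid: Level 23-25 × Category B = 37-49 months.

37-49 months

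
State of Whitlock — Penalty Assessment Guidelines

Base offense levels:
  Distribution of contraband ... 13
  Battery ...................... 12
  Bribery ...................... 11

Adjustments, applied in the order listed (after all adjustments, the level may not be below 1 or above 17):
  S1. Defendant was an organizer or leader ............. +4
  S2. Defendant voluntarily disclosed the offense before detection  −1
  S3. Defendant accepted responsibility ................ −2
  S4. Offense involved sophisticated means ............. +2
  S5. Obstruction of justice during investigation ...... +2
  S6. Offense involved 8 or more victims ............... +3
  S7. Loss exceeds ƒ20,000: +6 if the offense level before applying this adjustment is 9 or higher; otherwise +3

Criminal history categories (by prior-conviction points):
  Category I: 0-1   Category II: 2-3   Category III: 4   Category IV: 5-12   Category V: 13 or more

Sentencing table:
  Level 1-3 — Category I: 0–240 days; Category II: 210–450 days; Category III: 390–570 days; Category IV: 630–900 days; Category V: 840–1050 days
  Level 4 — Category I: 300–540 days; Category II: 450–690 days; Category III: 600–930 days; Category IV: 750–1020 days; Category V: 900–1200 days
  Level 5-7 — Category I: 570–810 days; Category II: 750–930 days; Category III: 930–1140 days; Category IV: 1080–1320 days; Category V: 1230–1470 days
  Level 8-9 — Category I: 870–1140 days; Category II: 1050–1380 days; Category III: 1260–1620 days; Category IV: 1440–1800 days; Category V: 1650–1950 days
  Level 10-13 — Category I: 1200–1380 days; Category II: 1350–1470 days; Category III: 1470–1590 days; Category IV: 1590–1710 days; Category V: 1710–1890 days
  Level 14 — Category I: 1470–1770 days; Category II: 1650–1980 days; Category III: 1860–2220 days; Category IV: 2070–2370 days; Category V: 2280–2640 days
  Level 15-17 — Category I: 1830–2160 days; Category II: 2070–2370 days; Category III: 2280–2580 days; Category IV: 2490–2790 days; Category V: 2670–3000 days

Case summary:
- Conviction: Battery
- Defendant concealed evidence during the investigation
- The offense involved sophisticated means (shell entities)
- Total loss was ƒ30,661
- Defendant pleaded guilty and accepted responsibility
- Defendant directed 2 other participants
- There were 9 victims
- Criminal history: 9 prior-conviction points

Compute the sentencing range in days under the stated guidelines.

2490-2790 days

Base offense level for battery: 12.
S1 applies: 12 + 4 = 16.
S2 does not apply.
S3 applies: 16 − 2 = 14.
S4 applies: 14 + 2 = 16.
S5 applies: 16 + 2 = 18.
S6 applies: 18 + 3 = 21.
S7 applies (level before this adjustment is 21 ≥ 9, so +6): 21 + 6 = 27.
Level 27 exceeds the maximum of 17; capped at 17.
Final offense level: 17.
Criminal history: 9 prior points → Category IV (5-12).
Level 17 falls in the 15-17 band.
Grid: Level 15-17 × Category IV = 2490-2790 days.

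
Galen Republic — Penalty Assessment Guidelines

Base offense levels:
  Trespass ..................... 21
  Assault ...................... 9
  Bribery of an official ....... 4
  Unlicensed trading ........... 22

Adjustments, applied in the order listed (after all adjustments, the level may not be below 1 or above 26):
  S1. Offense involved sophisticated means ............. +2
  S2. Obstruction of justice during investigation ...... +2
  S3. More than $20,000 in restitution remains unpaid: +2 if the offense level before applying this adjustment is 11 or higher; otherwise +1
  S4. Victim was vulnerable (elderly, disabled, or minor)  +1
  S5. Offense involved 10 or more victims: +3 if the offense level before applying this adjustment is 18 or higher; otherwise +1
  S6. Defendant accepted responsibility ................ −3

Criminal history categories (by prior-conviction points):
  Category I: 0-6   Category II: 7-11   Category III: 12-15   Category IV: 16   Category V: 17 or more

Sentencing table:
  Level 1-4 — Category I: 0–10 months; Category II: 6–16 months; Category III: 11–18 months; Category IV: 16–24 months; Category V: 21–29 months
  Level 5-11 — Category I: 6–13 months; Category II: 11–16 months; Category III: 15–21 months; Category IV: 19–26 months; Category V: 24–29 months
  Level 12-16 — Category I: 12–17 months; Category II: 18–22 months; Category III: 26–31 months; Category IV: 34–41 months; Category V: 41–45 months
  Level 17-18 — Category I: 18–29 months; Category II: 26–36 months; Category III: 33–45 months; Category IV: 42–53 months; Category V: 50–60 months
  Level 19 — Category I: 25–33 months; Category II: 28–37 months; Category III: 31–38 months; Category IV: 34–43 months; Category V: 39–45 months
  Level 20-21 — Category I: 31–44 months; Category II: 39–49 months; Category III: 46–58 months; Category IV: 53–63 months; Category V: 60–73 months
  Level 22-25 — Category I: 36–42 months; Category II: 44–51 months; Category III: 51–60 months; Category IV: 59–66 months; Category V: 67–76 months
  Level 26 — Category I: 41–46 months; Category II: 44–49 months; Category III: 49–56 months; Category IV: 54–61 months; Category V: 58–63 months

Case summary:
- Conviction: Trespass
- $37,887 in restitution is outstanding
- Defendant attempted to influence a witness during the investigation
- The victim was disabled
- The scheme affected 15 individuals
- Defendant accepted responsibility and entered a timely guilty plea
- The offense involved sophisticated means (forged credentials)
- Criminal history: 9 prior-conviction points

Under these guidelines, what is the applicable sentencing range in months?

Base offense level for trespass: 21.
S1 applies: 21 + 2 = 23.
S2 applies: 23 + 2 = 25.
S3 applies (level before this adjustment is 25 ≥ 11, so +2): 25 + 2 = 27.
S4 applies: 27 + 1 = 28.
S5 applies (level before this adjustment is 28 ≥ 18, so +3): 28 + 3 = 31.
S6 applies: 31 − 3 = 28.
Level 28 exceeds the maximum of 26; capped at 26.
Final offense level: 26.
Criminal history: 9 prior points → Category II (7-11).
Level 26 falls in the 26 band.
Grid: Level 26 × Category II = 44-49 months.

44-49 months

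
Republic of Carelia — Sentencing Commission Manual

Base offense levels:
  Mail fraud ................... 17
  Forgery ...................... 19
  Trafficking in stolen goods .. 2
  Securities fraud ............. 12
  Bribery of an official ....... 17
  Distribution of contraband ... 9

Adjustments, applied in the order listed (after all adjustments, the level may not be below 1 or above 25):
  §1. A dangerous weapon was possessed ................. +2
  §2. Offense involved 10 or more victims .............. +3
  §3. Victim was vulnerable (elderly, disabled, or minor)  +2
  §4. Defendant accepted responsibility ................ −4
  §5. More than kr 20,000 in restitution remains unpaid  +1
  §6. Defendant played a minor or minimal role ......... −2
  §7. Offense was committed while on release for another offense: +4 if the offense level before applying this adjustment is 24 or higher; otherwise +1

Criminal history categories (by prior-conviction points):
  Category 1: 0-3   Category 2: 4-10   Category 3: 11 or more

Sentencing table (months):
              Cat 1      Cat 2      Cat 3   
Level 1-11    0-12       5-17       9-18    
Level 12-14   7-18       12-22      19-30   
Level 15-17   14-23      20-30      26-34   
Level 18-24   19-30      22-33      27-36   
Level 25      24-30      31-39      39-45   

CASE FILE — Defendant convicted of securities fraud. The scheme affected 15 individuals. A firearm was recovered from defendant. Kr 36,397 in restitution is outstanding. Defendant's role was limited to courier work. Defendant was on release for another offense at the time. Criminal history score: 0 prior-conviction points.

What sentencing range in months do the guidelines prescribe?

14-23 months

Base offense level for securities fraud: 12.
§1 applies: 12 + 2 = 14.
§2 applies: 14 + 3 = 17.
§5 applies: 17 + 1 = 18.
§6 applies: 18 − 2 = 16.
§7 applies (level before this adjustment is 16 < 24, so +1): 16 + 1 = 17.
Final offense level: 17.
Criminal history: 0 prior points → Category 1 (0-3).
Level 17 falls in the 15-17 band.
Grid: Level 15-17 × Category 1 = 14-23 months.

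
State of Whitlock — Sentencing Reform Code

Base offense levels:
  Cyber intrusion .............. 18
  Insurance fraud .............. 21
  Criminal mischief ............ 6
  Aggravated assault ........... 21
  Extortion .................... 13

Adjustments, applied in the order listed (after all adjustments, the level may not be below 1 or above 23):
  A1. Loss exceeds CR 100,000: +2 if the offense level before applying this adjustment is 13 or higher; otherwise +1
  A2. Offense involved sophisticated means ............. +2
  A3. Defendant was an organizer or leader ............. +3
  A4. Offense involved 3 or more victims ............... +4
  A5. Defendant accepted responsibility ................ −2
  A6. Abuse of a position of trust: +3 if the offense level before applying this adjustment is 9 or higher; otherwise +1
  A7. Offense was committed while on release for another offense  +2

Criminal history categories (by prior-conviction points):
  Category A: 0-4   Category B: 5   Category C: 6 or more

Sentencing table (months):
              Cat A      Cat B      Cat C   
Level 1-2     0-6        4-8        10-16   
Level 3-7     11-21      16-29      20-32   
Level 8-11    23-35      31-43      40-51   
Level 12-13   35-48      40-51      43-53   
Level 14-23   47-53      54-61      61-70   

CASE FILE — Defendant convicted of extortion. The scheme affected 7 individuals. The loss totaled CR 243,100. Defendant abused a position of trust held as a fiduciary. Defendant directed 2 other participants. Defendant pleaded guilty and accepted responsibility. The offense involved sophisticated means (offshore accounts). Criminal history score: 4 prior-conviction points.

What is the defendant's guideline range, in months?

Base offense level for extortion: 13.
A1 applies (level before this adjustment is 13 ≥ 13, so +2): 13 + 2 = 15.
A2 applies: 15 + 2 = 17.
A3 applies: 17 + 3 = 20.
A4 applies: 20 + 4 = 24.
A5 applies: 24 − 2 = 22.
A6 applies (level before this adjustment is 22 ≥ 9, so +3): 22 + 3 = 25.
Level 25 exceeds the maximum of 23; capped at 23.
Final offense level: 23.
Criminal history: 4 prior points → Category A (0-4).
Level 23 falls in the 14-23 band.
Grid: Level 14-23 × Category A = 47-53 months.

47-53 months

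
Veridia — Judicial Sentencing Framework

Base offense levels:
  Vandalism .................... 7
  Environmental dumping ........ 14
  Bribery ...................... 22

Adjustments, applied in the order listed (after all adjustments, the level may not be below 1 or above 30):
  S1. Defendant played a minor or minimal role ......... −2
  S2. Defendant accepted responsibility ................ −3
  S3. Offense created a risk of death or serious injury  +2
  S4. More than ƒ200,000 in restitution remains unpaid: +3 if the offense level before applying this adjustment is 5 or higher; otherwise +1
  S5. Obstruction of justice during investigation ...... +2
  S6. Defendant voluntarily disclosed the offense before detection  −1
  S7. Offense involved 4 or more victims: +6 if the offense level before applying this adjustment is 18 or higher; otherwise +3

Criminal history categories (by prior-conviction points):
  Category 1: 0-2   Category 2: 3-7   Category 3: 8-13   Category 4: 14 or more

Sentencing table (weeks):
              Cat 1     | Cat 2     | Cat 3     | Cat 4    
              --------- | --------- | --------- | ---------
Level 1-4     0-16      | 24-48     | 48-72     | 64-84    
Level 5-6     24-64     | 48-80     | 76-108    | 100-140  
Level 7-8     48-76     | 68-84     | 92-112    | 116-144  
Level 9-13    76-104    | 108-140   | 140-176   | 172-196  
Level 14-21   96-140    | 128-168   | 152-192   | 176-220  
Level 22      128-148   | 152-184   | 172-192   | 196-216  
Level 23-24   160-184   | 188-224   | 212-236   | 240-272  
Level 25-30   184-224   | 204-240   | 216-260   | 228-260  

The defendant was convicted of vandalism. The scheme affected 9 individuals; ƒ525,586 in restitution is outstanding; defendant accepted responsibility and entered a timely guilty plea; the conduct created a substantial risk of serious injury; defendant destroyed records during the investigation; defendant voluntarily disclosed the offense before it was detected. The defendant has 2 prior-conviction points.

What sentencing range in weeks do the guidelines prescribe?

76-104 weeks

Base offense level for vandalism: 7.
S2 applies: 7 − 3 = 4.
S3 applies: 4 + 2 = 6.
S4 applies (level before this adjustment is 6 ≥ 5, so +3): 6 + 3 = 9.
S5 applies: 9 + 2 = 11.
S6 applies: 11 − 1 = 10.
S7 applies (level before this adjustment is 10 < 18, so +3): 10 + 3 = 13.
Final offense level: 13.
Criminal history: 2 prior points → Category 1 (0-2).
Level 13 falls in the 9-13 band.
Grid: Level 9-13 × Category 1 = 76-104 weeks.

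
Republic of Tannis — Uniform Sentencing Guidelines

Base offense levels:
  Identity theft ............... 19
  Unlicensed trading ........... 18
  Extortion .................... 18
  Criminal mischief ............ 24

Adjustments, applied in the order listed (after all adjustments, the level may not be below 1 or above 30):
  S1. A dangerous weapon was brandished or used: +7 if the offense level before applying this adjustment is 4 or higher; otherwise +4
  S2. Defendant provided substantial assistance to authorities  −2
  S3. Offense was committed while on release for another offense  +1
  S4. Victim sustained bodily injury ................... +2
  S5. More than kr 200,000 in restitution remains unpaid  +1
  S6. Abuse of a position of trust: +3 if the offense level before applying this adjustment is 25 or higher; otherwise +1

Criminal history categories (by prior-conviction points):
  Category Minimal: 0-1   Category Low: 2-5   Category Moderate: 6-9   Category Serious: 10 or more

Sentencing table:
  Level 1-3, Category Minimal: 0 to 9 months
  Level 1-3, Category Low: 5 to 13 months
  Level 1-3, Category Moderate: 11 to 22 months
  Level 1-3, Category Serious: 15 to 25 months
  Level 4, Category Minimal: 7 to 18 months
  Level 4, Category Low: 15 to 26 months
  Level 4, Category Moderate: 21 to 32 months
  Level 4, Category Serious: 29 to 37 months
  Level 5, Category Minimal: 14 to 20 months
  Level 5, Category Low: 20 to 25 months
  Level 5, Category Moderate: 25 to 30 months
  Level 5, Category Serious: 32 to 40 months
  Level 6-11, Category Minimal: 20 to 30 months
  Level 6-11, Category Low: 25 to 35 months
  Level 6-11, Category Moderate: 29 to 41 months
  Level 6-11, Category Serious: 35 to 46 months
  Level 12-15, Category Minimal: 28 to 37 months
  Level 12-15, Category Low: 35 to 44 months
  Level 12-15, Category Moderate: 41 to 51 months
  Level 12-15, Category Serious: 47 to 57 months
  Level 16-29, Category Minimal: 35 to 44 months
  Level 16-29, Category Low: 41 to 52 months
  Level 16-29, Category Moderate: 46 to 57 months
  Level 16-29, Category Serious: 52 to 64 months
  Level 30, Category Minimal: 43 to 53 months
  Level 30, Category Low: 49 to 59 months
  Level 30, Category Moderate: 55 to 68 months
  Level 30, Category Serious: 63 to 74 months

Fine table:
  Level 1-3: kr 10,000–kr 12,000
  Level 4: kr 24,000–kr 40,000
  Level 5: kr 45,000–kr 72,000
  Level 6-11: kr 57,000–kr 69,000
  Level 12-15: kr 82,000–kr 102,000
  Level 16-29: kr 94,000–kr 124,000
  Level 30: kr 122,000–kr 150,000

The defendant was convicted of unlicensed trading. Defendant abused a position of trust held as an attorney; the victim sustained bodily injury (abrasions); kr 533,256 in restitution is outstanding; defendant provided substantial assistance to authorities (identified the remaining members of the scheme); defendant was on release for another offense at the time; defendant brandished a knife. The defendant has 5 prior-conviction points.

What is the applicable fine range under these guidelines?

Base offense level for unlicensed trading: 18.
S1 applies (level before this adjustment is 18 ≥ 4, so +7): 18 + 7 = 25.
S2 applies: 25 − 2 = 23.
S3 applies: 23 + 1 = 24.
S4 applies: 24 + 2 = 26.
S5 applies: 26 + 1 = 27.
S6 applies (level before this adjustment is 27 ≥ 25, so +3): 27 + 3 = 30.
Final offense level: 30.
Level 30 falls in the 30 band.
Fine table: Level 30 → kr 122,000–kr 150,000.

kr 122,000–kr 150,000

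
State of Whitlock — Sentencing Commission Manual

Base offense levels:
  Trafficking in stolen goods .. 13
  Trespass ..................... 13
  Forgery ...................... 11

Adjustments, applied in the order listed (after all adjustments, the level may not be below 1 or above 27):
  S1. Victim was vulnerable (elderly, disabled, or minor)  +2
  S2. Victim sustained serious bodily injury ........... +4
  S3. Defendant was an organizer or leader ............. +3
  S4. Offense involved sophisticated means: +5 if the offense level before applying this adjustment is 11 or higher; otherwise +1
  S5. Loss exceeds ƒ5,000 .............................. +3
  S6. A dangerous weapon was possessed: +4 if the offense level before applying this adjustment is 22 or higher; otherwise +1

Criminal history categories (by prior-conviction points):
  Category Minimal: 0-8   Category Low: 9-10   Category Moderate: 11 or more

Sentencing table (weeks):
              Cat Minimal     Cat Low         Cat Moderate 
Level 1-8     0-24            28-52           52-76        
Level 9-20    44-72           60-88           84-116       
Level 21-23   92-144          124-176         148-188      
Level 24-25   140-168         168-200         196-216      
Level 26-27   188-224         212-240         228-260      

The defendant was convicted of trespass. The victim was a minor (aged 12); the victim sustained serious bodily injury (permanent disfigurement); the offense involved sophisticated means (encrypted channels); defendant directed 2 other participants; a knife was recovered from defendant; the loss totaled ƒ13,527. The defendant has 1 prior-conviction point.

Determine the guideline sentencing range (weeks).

Base offense level for trespass: 13.
S1 applies: 13 + 2 = 15.
S2 applies: 15 + 4 = 19.
S3 applies: 19 + 3 = 22.
S4 applies (level before this adjustment is 22 ≥ 11, so +5): 22 + 5 = 27.
S5 applies: 27 + 3 = 30.
S6 applies (level before this adjustment is 30 ≥ 22, so +4): 30 + 4 = 34.
Level 34 exceeds the maximum of 27; capped at 27.
Final offense level: 27.
Criminal history: 1 prior point → Category Minimal (0-8).
Level 27 falls in the 26-27 band.
Grid: Level 26-27 × Category Minimal = 188-224 weeks.

188-224 weeks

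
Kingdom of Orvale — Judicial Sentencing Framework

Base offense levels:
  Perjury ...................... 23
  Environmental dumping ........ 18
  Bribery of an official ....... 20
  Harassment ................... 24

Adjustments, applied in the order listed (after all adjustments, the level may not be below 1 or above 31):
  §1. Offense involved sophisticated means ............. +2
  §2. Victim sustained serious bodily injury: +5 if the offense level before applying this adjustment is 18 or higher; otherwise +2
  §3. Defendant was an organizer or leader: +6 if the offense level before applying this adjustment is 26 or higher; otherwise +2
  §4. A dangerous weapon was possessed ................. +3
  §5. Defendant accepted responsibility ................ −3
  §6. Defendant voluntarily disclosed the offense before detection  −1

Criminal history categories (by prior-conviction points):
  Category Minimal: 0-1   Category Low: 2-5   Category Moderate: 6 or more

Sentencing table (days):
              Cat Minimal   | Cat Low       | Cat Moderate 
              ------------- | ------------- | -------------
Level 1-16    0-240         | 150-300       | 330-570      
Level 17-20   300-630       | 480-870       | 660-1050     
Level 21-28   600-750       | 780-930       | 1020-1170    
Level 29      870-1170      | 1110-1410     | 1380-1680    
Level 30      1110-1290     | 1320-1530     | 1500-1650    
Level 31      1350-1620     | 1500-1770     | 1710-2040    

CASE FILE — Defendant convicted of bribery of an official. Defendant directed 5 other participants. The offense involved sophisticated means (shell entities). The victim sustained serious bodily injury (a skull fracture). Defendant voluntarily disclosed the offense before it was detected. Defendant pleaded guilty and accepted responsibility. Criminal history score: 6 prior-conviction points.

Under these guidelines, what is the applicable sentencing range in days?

Base offense level for bribery of an official: 20.
§1 applies: 20 + 2 = 22.
§2 applies (level before this adjustment is 22 ≥ 18, so +5): 22 + 5 = 27.
§3 applies (level before this adjustment is 27 ≥ 26, so +6): 27 + 6 = 33.
§4 does not apply.
§5 applies: 33 − 3 = 30.
§6 applies: 30 − 1 = 29.
Final offense level: 29.
Criminal history: 6 prior points → Category Moderate (6+).
Level 29 falls in the 29 band.
Grid: Level 29 × Category Moderate = 1380-1680 days.

1380-1680 days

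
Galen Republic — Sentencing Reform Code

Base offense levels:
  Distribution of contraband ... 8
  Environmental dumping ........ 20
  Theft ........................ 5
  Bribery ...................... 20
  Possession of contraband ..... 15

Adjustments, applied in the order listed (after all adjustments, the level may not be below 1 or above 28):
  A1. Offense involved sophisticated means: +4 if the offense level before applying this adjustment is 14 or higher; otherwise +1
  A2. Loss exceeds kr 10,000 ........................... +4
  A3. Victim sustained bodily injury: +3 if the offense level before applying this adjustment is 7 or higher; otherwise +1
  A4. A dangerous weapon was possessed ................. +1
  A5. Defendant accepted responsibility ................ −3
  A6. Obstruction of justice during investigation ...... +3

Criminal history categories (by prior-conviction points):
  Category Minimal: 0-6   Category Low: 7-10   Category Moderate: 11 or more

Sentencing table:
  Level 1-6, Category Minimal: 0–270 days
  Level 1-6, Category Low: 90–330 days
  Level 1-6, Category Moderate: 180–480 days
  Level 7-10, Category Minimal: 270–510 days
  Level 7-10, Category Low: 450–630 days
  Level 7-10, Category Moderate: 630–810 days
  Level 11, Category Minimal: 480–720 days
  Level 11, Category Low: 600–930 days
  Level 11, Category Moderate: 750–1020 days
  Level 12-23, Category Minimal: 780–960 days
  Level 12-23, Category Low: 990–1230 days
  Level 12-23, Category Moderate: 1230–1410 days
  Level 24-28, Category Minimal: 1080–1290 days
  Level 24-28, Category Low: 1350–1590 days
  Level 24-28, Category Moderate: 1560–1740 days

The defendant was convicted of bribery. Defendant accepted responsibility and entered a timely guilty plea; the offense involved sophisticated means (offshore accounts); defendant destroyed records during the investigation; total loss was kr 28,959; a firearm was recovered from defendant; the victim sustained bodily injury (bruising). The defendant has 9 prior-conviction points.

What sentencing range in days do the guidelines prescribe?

1350-1590 days

Base offense level for bribery: 20.
A1 applies (level before this adjustment is 20 ≥ 14, so +4): 20 + 4 = 24.
A2 applies: 24 + 4 = 28.
A3 applies (level before this adjustment is 28 ≥ 7, so +3): 28 + 3 = 31.
A4 applies: 31 + 1 = 32.
A5 applies: 32 − 3 = 29.
A6 applies: 29 + 3 = 32.
Level 32 exceeds the maximum of 28; capped at 28.
Final offense level: 28.
Criminal history: 9 prior points → Category Low (7-10).
Level 28 falls in the 24-28 band.
Grid: Level 24-28 × Category Low = 1350-1590 days.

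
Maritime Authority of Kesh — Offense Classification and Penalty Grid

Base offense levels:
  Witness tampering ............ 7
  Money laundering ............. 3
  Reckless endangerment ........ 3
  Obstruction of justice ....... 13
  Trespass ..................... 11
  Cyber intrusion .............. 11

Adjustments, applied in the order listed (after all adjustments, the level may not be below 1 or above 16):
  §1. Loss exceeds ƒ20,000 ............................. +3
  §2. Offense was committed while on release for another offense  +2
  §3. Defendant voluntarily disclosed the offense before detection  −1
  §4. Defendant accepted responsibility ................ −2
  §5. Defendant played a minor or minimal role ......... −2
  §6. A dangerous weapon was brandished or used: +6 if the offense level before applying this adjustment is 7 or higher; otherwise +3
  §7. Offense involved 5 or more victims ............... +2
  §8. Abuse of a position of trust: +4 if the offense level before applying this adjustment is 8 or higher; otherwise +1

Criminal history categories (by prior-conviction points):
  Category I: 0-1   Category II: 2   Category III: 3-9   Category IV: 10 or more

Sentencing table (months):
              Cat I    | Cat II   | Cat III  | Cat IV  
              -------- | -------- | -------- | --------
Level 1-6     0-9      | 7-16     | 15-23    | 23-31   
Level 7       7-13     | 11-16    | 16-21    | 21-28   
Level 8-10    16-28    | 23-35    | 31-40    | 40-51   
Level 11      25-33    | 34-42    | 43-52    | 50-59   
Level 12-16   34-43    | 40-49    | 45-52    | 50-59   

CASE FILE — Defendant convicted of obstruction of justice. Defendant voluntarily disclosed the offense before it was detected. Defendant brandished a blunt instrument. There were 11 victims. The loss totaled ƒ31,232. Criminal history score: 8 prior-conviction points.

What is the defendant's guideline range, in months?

45-52 months

Base offense level for obstruction of justice: 13.
§1 applies: 13 + 3 = 16.
§2 does not apply.
§3 applies: 16 − 1 = 15.
§4 does not apply.
§6 applies (level before this adjustment is 15 ≥ 7, so +6): 15 + 6 = 21.
§7 applies: 21 + 2 = 23.
§8 does not apply.
Level 23 exceeds the maximum of 16; capped at 16.
Final offense level: 16.
Criminal history: 8 prior points → Category III (3-9).
Level 16 falls in the 12-16 band.
Grid: Level 12-16 × Category III = 45-52 months.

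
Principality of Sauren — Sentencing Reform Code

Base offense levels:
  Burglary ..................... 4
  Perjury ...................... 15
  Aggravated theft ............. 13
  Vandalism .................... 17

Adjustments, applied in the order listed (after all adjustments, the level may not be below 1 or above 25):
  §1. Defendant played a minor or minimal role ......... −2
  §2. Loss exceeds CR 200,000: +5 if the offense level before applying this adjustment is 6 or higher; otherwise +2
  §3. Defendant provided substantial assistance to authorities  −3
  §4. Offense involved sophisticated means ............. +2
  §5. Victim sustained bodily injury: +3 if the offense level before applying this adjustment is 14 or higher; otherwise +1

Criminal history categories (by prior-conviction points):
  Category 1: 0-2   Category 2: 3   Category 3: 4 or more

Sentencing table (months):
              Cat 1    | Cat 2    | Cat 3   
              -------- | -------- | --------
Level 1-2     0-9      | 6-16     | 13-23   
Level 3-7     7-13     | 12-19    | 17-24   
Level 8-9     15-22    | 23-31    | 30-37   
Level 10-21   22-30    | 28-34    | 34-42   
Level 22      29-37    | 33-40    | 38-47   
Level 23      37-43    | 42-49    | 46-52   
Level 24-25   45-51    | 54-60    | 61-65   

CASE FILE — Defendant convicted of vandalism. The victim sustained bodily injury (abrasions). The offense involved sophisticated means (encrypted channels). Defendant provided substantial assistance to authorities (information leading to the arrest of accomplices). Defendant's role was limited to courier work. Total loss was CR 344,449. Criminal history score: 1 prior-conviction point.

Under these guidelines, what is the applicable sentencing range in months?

Base offense level for vandalism: 17.
§1 applies: 17 − 2 = 15.
§2 applies (level before this adjustment is 15 ≥ 6, so +5): 15 + 5 = 20.
§3 applies: 20 − 3 = 17.
§4 applies: 17 + 2 = 19.
§5 applies (level before this adjustment is 19 ≥ 14, so +3): 19 + 3 = 22.
Final offense level: 22.
Criminal history: 1 prior point → Category 1 (0-2).
Level 22 falls in the 22 band.
Grid: Level 22 × Category 1 = 29-37 months.

29-37 months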